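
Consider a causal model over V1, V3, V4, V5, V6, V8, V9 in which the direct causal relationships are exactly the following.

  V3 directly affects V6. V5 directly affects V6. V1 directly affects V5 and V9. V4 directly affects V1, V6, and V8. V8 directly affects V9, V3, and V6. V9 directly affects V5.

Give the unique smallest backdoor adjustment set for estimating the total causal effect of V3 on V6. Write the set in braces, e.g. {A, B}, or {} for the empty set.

Variables eligible for adjustment (non-descendants of V3, excluding V3 and V6): {V1, V4, V5, V8, V9}.
Backdoor paths from V3 to V6:
  P1: V3 <- V8 <- V4 -> V1 -> V9 -> V5 -> V6
  P2: V3 <- V8 <- V4 -> V1 -> V5 -> V6
  P3: V3 <- V8 <- V4 -> V6
  P4: V3 <- V8 -> V9 <- V1 <- V4 -> V6
  P5: V3 <- V8 -> V9 <- V1 -> V5 -> V6
  P6: V3 <- V8 -> V9 -> V5 <- V1 <- V4 -> V6
  P7: V3 <- V8 -> V9 -> V5 -> V6
  P8: V3 <- V8 -> V6
The empty set is not sufficient: P1 (V3 <- V8 <- V4 -> V1 -> V9 -> V5 -> V6) has no collider blocking it and no conditioned non-collider, so it is open.
Try {V8}:
  P1: blocked at chain node V8 ∈ conditioning set.
  P2: blocked at chain node V8 ∈ conditioning set.
  P3: blocked at chain node V8 ∈ conditioning set.
  P4: blocked at fork node V8 ∈ conditioning set.
  P5: blocked at fork node V8 ∈ conditioning set.
  P6: blocked at fork node V8 ∈ conditioning set.
  P7: blocked at fork node V8 ∈ conditioning set.
  P8: blocked at fork node V8 ∈ conditioning set.
{V8} contains no descendant of V3 and blocks every backdoor path.
No other singleton works — e.g. {V4} leaves P7 open — so {V8} is the unique smallest valid adjustment set.

{V8}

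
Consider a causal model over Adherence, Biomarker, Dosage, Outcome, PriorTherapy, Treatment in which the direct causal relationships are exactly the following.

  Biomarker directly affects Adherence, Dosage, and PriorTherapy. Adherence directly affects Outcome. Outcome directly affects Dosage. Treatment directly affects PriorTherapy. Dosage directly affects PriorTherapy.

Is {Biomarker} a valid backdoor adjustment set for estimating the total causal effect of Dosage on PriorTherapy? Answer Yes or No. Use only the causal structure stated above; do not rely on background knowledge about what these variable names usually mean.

Backdoor paths from Dosage to PriorTherapy (paths whose first edge points into Dosage):
  P1: Dosage <- Biomarker -> PriorTherapy
  P2: Dosage <- Outcome <- Adherence <- Biomarker -> PriorTherapy
Condition 1 (no descendant of Dosage in the set): holds — descendants of Dosage are {PriorTherapy}; none are in {Biomarker}.
Condition 2 (every backdoor path blocked by {Biomarker}):
  P1: blocked at fork node Biomarker ∈ conditioning set.
  P2: blocked at fork node Biomarker ∈ conditioning set.
{Biomarker} satisfies the backdoor criterion.

Yes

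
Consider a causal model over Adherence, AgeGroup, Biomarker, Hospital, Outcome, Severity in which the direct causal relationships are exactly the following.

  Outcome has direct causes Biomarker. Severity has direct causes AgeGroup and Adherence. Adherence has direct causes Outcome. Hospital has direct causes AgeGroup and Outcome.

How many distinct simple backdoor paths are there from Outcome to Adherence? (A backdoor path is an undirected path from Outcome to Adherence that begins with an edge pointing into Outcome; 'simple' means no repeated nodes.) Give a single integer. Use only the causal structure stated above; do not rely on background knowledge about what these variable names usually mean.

A backdoor path from Outcome to Adherence is any simple undirected path whose first edge points into Outcome (i.e. leaves Outcome via a parent).
Parents of Outcome: {Biomarker}.
No simple path from any parent of Outcome reaches Adherence without revisiting Outcome, so there are no backdoor paths.

0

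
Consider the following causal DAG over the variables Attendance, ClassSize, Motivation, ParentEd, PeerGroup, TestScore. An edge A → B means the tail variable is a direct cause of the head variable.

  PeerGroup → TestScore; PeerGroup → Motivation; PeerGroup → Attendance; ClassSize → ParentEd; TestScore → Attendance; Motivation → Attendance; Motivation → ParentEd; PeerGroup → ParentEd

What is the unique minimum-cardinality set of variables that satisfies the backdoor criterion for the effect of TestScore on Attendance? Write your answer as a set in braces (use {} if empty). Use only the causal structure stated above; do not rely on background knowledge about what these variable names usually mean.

{PeerGroup}

Variables eligible for adjustment (non-descendants of TestScore, excluding TestScore and Attendance): {ClassSize, Motivation, ParentEd, PeerGroup}.
Backdoor paths from TestScore to Attendance:
  P1: TestScore <- PeerGroup -> Motivation -> Attendance
  P2: TestScore <- PeerGroup -> Attendance
  P3: TestScore <- PeerGroup -> ParentEd <- Motivation -> Attendance
The empty set is not sufficient: P1 (TestScore <- PeerGroup -> Motivation -> Attendance) has no collider blocking it and no conditioned non-collider, so it is open.
Try {PeerGroup}:
  P1: blocked at fork node PeerGroup ∈ conditioning set.
  P2: blocked at fork node PeerGroup ∈ conditioning set.
  P3: blocked at fork node PeerGroup ∈ conditioning set.
{PeerGroup} contains no descendant of TestScore and blocks every backdoor path.
No other singleton works — e.g. {ClassSize} leaves P1 open — so {PeerGroup} is the unique smallest valid adjustment set.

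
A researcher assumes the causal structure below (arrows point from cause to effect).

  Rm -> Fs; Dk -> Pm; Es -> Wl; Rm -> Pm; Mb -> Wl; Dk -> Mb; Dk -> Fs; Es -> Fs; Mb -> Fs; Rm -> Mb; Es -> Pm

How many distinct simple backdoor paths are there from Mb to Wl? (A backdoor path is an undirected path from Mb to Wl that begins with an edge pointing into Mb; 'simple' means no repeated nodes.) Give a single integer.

8

A backdoor path from Mb to Wl is any simple undirected path whose first edge points into Mb (i.e. leaves Mb via a parent).
Parents of Mb: {Dk, Rm}.
Enumerating:
  P1: Mb <- Dk -> Pm <- Es -> Wl
  P2: Mb <- Dk -> Pm <- Rm -> Fs <- Es -> Wl
  P3: Mb <- Dk -> Fs <- Es -> Wl
  P4: Mb <- Dk -> Fs <- Rm -> Pm <- Es -> Wl
  P5: Mb <- Rm -> Pm <- Dk -> Fs <- Es -> Wl
  P6: Mb <- Rm -> Pm <- Es -> Wl
  P7: Mb <- Rm -> Fs <- Dk -> Pm <- Es -> Wl
  P8: Mb <- Rm -> Fs <- Es -> Wl
That exhausts the simple backdoor paths. Count: 8.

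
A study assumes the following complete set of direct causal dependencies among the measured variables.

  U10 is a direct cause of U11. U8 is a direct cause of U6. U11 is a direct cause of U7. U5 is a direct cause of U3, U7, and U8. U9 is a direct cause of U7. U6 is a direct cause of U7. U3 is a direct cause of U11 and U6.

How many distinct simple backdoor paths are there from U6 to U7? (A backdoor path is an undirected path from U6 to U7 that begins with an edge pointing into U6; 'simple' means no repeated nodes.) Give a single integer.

4

A backdoor path from U6 to U7 is any simple undirected path whose first edge points into U6 (i.e. leaves U6 via a parent).
Parents of U6: {U3, U8}.
Enumerating:
  P1: U6 <- U3 <- U5 -> U7
  P2: U6 <- U3 -> U11 -> U7
  P3: U6 <- U8 <- U5 -> U3 -> U11 -> U7
  P4: U6 <- U8 <- U5 -> U7
That exhausts the simple backdoor paths. Count: 4.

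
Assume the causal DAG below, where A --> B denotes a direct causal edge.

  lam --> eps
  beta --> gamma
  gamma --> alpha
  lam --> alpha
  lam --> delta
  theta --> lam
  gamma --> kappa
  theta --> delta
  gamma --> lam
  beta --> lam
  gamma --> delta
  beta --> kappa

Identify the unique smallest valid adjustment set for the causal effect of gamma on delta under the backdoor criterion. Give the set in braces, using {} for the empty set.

{beta}

Variables eligible for adjustment (non-descendants of gamma, excluding gamma and delta): {beta, theta}.
Backdoor paths from gamma to delta:
  P1: gamma <- beta -> lam <- theta -> delta
  P2: gamma <- beta -> lam -> delta
The empty set is not sufficient: P2 (gamma <- beta -> lam -> delta) has no collider blocking it and no conditioned non-collider, so it is open.
Try {beta}:
  P1: blocked at fork node beta ∈ conditioning set.
  P2: blocked at fork node beta ∈ conditioning set.
{beta} contains no descendant of gamma and blocks every backdoor path.
No other singleton works — e.g. {theta} leaves P2 open — so {beta} is the unique smallest valid adjustment set.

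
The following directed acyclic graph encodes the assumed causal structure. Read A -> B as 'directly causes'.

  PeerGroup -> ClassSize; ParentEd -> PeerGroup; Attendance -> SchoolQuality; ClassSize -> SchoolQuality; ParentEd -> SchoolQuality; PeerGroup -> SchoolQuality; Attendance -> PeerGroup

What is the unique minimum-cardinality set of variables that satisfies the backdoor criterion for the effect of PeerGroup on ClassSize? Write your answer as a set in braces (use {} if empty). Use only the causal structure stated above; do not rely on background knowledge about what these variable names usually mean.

Variables eligible for adjustment (non-descendants of PeerGroup, excluding PeerGroup and ClassSize): {Attendance, ParentEd}.
Backdoor paths from PeerGroup to ClassSize:
  P1: PeerGroup <- ParentEd -> SchoolQuality <- ClassSize
  P2: PeerGroup <- Attendance -> SchoolQuality <- ClassSize
Each backdoor path contains an unconditioned collider, so every path is already blocked with the empty conditioning set:
  P1: blocked at collider SchoolQuality (neither it nor any descendant is in the conditioning set).
  P2: blocked at collider SchoolQuality (neither it nor any descendant is in the conditioning set).
The empty set is therefore the unique smallest valid set.

{}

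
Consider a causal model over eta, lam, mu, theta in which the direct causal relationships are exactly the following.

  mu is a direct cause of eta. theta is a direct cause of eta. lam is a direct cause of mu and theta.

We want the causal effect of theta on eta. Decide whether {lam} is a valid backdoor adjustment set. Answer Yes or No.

Yes

Backdoor paths from theta to eta (paths whose first edge points into theta):
  P1: theta <- lam -> mu -> eta
Condition 1 (no descendant of theta in the set): holds — descendants of theta are {eta}; none are in {lam}.
Condition 2 (every backdoor path blocked by {lam}):
  P1: blocked at fork node lam ∈ conditioning set.
{lam} satisfies the backdoor criterion.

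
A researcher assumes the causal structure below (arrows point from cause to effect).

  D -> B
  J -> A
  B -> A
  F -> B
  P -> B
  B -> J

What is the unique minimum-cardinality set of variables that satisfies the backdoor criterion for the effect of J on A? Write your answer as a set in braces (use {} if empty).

Variables eligible for adjustment (non-descendants of J, excluding J and A): {B, D, F, P}.
Backdoor paths from J to A:
  P1: J <- B -> A
The empty set is not sufficient: P1 (J <- B -> A) has no collider blocking it and no conditioned non-collider, so it is open.
Try {B}:
  P1: blocked at fork node B ∈ conditioning set.
{B} contains no descendant of J and blocks every backdoor path.
No other singleton works — e.g. {P} leaves P1 open — so {B} is the unique smallest valid adjustment set.

{B}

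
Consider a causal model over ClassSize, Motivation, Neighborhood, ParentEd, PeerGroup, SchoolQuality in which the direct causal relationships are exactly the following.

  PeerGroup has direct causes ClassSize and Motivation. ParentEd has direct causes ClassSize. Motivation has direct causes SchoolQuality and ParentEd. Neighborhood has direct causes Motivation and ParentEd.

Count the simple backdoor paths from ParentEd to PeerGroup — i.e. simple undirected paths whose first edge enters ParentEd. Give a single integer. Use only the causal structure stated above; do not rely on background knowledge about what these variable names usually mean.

1

A backdoor path from ParentEd to PeerGroup is any simple undirected path whose first edge points into ParentEd (i.e. leaves ParentEd via a parent).
Parents of ParentEd: {ClassSize}.
Enumerating:
  P1: ParentEd <- ClassSize -> PeerGroup
That exhausts the simple backdoor paths. Count: 1.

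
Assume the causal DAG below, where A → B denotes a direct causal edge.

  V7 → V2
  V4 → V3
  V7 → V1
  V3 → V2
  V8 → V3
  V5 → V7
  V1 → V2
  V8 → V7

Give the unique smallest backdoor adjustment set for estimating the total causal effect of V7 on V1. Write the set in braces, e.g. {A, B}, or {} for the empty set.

{}

Variables eligible for adjustment (non-descendants of V7, excluding V7 and V1): {V3, V4, V5, V8}.
Backdoor paths from V7 to V1:
  P1: V7 <- V8 -> V3 -> V2 <- V1
Each backdoor path contains an unconditioned collider, so every path is already blocked with the empty conditioning set:
  P1: blocked at collider V2 (neither it nor any descendant is in the conditioning set).
The empty set is therefore the unique smallest valid set.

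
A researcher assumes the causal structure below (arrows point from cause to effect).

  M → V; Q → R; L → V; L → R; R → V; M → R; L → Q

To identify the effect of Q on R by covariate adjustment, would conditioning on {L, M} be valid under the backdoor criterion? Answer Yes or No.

Yes

Backdoor paths from Q to R (paths whose first edge points into Q):
  P1: Q <- L -> R
  P2: Q <- L -> V <- M -> R
  P3: Q <- L -> V <- R
Condition 1 (no descendant of Q in the set): holds — descendants of Q are {R, V}; none are in {L, M}.
Condition 2 (every backdoor path blocked by {L, M}):
  P1: blocked at fork node L ∈ conditioning set.
  P2: blocked at fork node L ∈ conditioning set.
  P3: blocked at fork node L ∈ conditioning set.
{L, M} satisfies the backdoor criterion.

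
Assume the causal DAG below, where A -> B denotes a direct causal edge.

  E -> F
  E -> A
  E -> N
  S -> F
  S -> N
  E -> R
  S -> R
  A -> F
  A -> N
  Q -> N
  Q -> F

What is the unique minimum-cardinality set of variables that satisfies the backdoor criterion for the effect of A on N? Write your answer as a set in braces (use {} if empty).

Variables eligible for adjustment (non-descendants of A, excluding A and N): {E, Q, R, S}.
Backdoor paths from A to N:
  P1: A <- E -> F <- Q -> N
  P2: A <- E -> F <- S -> N
  P3: A <- E -> N
  P4: A <- E -> R <- S -> F <- Q -> N
  P5: A <- E -> R <- S -> N
The empty set is not sufficient: P3 (A <- E -> N) has no collider blocking it and no conditioned non-collider, so it is open.
Try {E}:
  P1: blocked at fork node E ∈ conditioning set.
  P2: blocked at fork node E ∈ conditioning set.
  P3: blocked at fork node E ∈ conditioning set.
  P4: blocked at fork node E ∈ conditioning set.
  P5: blocked at fork node E ∈ conditioning set.
{E} contains no descendant of A and blocks every backdoor path.
No other singleton works — e.g. {Q} leaves P3 open — so {E} is the unique smallest valid adjustment set.

{E}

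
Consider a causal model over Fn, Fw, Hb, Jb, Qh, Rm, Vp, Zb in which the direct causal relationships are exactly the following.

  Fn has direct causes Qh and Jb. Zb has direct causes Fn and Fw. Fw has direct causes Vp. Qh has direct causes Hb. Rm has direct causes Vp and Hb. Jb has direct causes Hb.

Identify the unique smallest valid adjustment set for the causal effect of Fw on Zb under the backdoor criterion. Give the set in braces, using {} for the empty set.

Variables eligible for adjustment (non-descendants of Fw, excluding Fw and Zb): {Fn, Hb, Jb, Qh, Rm, Vp}.
Backdoor paths from Fw to Zb:
  P1: Fw <- Vp -> Rm <- Hb -> Qh -> Fn -> Zb
  P2: Fw <- Vp -> Rm <- Hb -> Jb -> Fn -> Zb
Each backdoor path contains an unconditioned collider, so every path is already blocked with the empty conditioning set:
  P1: blocked at collider Rm (neither it nor any descendant is in the conditioning set).
  P2: blocked at collider Rm (neither it nor any descendant is in the conditioning set).
The empty set is therefore the unique smallest valid set.

{}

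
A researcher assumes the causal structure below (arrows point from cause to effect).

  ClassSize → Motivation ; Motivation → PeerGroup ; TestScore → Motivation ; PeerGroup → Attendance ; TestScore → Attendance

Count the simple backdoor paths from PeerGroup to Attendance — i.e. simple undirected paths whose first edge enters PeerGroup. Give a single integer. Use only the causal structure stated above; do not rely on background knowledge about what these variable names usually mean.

A backdoor path from PeerGroup to Attendance is any simple undirected path whose first edge points into PeerGroup (i.e. leaves PeerGroup via a parent).
Parents of PeerGroup: {Motivation}.
Enumerating:
  P1: PeerGroup <- Motivation <- TestScore -> Attendance
That exhausts the simple backdoor paths. Count: 1.

1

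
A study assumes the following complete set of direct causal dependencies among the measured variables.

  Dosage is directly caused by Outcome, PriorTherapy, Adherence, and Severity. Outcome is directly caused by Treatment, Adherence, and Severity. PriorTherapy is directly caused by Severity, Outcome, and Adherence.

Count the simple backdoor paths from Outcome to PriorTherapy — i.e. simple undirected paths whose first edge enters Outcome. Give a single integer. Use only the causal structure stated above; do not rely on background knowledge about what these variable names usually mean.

A backdoor path from Outcome to PriorTherapy is any simple undirected path whose first edge points into Outcome (i.e. leaves Outcome via a parent).
Parents of Outcome: {Adherence, Severity, Treatment}.
Enumerating:
  P1: Outcome <- Adherence -> PriorTherapy
  P2: Outcome <- Adherence -> Dosage <- Severity -> PriorTherapy
  P3: Outcome <- Adherence -> Dosage <- PriorTherapy
  P4: Outcome <- Severity -> PriorTherapy
  P5: Outcome <- Severity -> Dosage <- Adherence -> PriorTherapy
  P6: Outcome <- Severity -> Dosage <- PriorTherapy
That exhausts the simple backdoor paths. Count: 6.

6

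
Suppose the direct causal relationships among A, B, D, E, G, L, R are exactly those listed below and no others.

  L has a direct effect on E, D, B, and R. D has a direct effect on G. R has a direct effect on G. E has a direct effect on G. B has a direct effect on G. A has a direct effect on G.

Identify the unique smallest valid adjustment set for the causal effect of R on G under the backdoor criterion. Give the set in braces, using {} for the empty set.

{L}

Variables eligible for adjustment (non-descendants of R, excluding R and G): {A, B, D, E, L}.
Backdoor paths from R to G:
  P1: R <- L -> B -> G
  P2: R <- L -> E -> G
  P3: R <- L -> D -> G
The empty set is not sufficient: P1 (R <- L -> B -> G) has no collider blocking it and no conditioned non-collider, so it is open.
Try {L}:
  P1: blocked at fork node L ∈ conditioning set.
  P2: blocked at fork node L ∈ conditioning set.
  P3: blocked at fork node L ∈ conditioning set.
{L} contains no descendant of R and blocks every backdoor path.
No other singleton works — e.g. {B} leaves P2 open — so {L} is the unique smallest valid adjustment set.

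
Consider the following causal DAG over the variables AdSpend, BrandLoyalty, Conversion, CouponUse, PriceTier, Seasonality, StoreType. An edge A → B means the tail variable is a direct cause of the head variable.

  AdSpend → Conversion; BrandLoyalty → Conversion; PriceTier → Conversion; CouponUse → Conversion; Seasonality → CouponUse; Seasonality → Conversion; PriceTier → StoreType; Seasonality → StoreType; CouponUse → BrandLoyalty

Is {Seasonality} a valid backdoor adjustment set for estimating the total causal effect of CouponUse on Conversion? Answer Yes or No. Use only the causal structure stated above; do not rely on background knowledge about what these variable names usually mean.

Backdoor paths from CouponUse to Conversion (paths whose first edge points into CouponUse):
  P1: CouponUse <- Seasonality -> StoreType <- PriceTier -> Conversion
  P2: CouponUse <- Seasonality -> Conversion
Condition 1 (no descendant of CouponUse in the set): holds — descendants of CouponUse are {BrandLoyalty, Conversion}; none are in {Seasonality}.
Condition 2 (every backdoor path blocked by {Seasonality}):
  P1: blocked at fork node Seasonality ∈ conditioning set.
  P2: blocked at fork node Seasonality ∈ conditioning set.
{Seasonality} satisfies the backdoor criterion.

Yes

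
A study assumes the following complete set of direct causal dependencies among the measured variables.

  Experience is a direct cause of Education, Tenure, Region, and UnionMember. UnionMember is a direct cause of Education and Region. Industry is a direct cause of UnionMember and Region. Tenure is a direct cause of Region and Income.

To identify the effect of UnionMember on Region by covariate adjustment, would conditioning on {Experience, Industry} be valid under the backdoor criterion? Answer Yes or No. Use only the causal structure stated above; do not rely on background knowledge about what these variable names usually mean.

Yes

Backdoor paths from UnionMember to Region (paths whose first edge points into UnionMember):
  P1: UnionMember <- Experience -> Tenure -> Region
  P2: UnionMember <- Experience -> Region
  P3: UnionMember <- Industry -> Region
Condition 1 (no descendant of UnionMember in the set): holds — descendants of UnionMember are {Education, Region}; none are in {Experience, Industry}.
Condition 2 (every backdoor path blocked by {Experience, Industry}):
  P1: blocked at fork node Experience ∈ conditioning set.
  P2: blocked at fork node Experience ∈ conditioning set.
  P3: blocked at fork node Industry ∈ conditioning set.
{Experience, Industry} satisfies the backdoor criterion.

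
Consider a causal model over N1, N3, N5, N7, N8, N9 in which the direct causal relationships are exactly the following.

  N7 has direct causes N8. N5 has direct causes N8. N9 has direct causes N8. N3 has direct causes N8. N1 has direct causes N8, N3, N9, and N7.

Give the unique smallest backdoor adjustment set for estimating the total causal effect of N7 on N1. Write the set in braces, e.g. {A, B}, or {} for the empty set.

{N8}

Variables eligible for adjustment (non-descendants of N7, excluding N7 and N1): {N3, N5, N8, N9}.
Backdoor paths from N7 to N1:
  P1: N7 <- N8 -> N3 -> N1
  P2: N7 <- N8 -> N9 -> N1
  P3: N7 <- N8 -> N1
The empty set is not sufficient: P1 (N7 <- N8 -> N3 -> N1) has no collider blocking it and no conditioned non-collider, so it is open.
Try {N8}:
  P1: blocked at fork node N8 ∈ conditioning set.
  P2: blocked at fork node N8 ∈ conditioning set.
  P3: blocked at fork node N8 ∈ conditioning set.
{N8} contains no descendant of N7 and blocks every backdoor path.
No other singleton works — e.g. {N3} leaves P2 open — so {N8} is the unique smallest valid adjustment set.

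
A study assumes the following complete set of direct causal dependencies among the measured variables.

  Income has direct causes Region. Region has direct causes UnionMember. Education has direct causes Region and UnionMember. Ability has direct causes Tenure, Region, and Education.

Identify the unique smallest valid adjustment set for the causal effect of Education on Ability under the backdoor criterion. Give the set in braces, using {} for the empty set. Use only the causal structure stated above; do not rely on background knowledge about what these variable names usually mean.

Variables eligible for adjustment (non-descendants of Education, excluding Education and Ability): {Income, Region, Tenure, UnionMember}.
Backdoor paths from Education to Ability:
  P1: Education <- UnionMember -> Region -> Ability
  P2: Education <- Region -> Ability
The empty set is not sufficient: P1 (Education <- UnionMember -> Region -> Ability) has no collider blocking it and no conditioned non-collider, so it is open.
Try {Region}:
  P1: blocked at chain node Region ∈ conditioning set.
  P2: blocked at fork node Region ∈ conditioning set.
{Region} contains no descendant of Education and blocks every backdoor path.
No other singleton works — e.g. {UnionMember} leaves P2 open — so {Region} is the unique smallest valid adjustment set.

{Region}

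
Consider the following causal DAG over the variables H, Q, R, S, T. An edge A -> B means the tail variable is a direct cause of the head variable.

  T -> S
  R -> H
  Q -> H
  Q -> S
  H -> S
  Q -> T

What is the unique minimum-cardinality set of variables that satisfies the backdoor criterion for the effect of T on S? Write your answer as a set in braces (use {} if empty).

{Q}

Variables eligible for adjustment (non-descendants of T, excluding T and S): {H, Q, R}.
Backdoor paths from T to S:
  P1: T <- Q -> H -> S
  P2: T <- Q -> S
The empty set is not sufficient: P1 (T <- Q -> H -> S) has no collider blocking it and no conditioned non-collider, so it is open.
Try {Q}:
  P1: blocked at fork node Q ∈ conditioning set.
  P2: blocked at fork node Q ∈ conditioning set.
{Q} contains no descendant of T and blocks every backdoor path.
No other singleton works — e.g. {R} leaves P1 open — so {Q} is the unique smallest valid adjustment set.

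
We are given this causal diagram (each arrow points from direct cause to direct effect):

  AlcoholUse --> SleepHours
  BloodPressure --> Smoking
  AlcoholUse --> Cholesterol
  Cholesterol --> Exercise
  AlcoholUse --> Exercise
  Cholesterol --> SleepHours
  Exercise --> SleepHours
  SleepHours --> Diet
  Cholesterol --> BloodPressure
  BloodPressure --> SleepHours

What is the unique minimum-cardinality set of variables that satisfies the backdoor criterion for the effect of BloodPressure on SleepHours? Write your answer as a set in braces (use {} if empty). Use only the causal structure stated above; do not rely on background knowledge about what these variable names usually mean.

{Cholesterol}

Variables eligible for adjustment (non-descendants of BloodPressure, excluding BloodPressure and SleepHours): {AlcoholUse, Cholesterol, Exercise}.
Backdoor paths from BloodPressure to SleepHours:
  P1: BloodPressure <- Cholesterol <- AlcoholUse -> Exercise -> SleepHours
  P2: BloodPressure <- Cholesterol <- AlcoholUse -> SleepHours
  P3: BloodPressure <- Cholesterol -> Exercise <- AlcoholUse -> SleepHours
  P4: BloodPressure <- Cholesterol -> Exercise -> SleepHours
  P5: BloodPressure <- Cholesterol -> SleepHours
The empty set is not sufficient: P1 (BloodPressure <- Cholesterol <- AlcoholUse -> Exercise -> SleepHours) has no collider blocking it and no conditioned non-collider, so it is open.
Try {Cholesterol}:
  P1: blocked at chain node Cholesterol ∈ conditioning set.
  P2: blocked at chain node Cholesterol ∈ conditioning set.
  P3: blocked at fork node Cholesterol ∈ conditioning set.
  P4: blocked at fork node Cholesterol ∈ conditioning set.
  P5: blocked at fork node Cholesterol ∈ conditioning set.
{Cholesterol} contains no descendant of BloodPressure and blocks every backdoor path.
No other singleton works — e.g. {AlcoholUse} leaves P4 open — so {Cholesterol} is the unique smallest valid adjustment set.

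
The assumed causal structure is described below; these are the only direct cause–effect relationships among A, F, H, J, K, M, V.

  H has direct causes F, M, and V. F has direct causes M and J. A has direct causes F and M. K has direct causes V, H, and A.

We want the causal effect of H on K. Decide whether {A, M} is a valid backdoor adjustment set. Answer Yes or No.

Backdoor paths from H to K (paths whose first edge points into H):
  P1: H <- M -> F -> A -> K
  P2: H <- M -> A -> K
  P3: H <- V -> K
  P4: H <- F <- M -> A -> K
  P5: H <- F -> A -> K
Condition 1 (no descendant of H in the set): holds — descendants of H are {K}; none are in {A, M}.
Condition 2 (every backdoor path blocked by {A, M}):
  P1: blocked at fork node M ∈ conditioning set.
  P2: blocked at fork node M ∈ conditioning set.
  P3: open — no interior node is in the conditioning set.
  P4: blocked at fork node M ∈ conditioning set.
  P5: blocked at chain node A ∈ conditioning set.
{A, M} does not satisfy the backdoor criterion.

No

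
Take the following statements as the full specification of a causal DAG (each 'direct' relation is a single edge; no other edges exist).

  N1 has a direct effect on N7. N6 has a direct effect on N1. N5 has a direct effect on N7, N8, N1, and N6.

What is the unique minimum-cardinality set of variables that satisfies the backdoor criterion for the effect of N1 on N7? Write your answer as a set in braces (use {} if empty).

{N5}

Variables eligible for adjustment (non-descendants of N1, excluding N1 and N7): {N5, N6, N8}.
Backdoor paths from N1 to N7:
  P1: N1 <- N5 -> N7
  P2: N1 <- N6 <- N5 -> N7
The empty set is not sufficient: P1 (N1 <- N5 -> N7) has no collider blocking it and no conditioned non-collider, so it is open.
Try {N5}:
  P1: blocked at fork node N5 ∈ conditioning set.
  P2: blocked at fork node N5 ∈ conditioning set.
{N5} contains no descendant of N1 and blocks every backdoor path.
No other singleton works — e.g. {N6} leaves P1 open — so {N5} is the unique smallest valid adjustment set.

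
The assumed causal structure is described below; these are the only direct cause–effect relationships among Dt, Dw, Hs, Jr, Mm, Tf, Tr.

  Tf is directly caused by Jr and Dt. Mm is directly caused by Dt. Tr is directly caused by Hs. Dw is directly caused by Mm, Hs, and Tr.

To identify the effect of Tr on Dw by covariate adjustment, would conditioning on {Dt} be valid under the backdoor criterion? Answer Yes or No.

No

Backdoor paths from Tr to Dw (paths whose first edge points into Tr):
  P1: Tr <- Hs -> Dw
Condition 1 (no descendant of Tr in the set): holds — descendants of Tr are {Dw}; none are in {Dt}.
Condition 2 (every backdoor path blocked by {Dt}):
  P1: open — no interior node is in the conditioning set.
{Dt} does not satisfy the backdoor criterion.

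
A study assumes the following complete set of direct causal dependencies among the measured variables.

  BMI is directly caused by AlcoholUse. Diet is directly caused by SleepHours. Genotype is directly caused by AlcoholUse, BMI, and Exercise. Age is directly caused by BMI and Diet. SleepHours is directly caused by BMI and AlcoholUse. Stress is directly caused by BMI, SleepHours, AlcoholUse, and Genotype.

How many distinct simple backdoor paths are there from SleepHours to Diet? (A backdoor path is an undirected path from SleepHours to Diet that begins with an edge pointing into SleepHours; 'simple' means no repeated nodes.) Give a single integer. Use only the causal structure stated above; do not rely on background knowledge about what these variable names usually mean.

A backdoor path from SleepHours to Diet is any simple undirected path whose first edge points into SleepHours (i.e. leaves SleepHours via a parent).
Parents of SleepHours: {AlcoholUse, BMI}.
Enumerating:
  P1: SleepHours <- AlcoholUse -> BMI -> Age <- Diet
  P2: SleepHours <- AlcoholUse -> Genotype <- BMI -> Age <- Diet
  P3: SleepHours <- AlcoholUse -> Genotype -> Stress <- BMI -> Age <- Diet
  P4: SleepHours <- AlcoholUse -> Stress <- BMI -> Age <- Diet
  P5: SleepHours <- AlcoholUse -> Stress <- Genotype <- BMI -> Age <- Diet
  P6: SleepHours <- BMI -> Age <- Diet
That exhausts the simple backdoor paths. Count: 6.

6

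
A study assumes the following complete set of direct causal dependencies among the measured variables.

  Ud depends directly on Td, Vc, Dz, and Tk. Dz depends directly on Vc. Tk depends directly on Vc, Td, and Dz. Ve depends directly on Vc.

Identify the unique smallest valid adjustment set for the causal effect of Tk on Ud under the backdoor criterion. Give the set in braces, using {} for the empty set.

Variables eligible for adjustment (non-descendants of Tk, excluding Tk and Ud): {Dz, Td, Vc, Ve}.
Backdoor paths from Tk to Ud:
  P1: Tk <- Vc -> Dz -> Ud
  P2: Tk <- Vc -> Ud
  P3: Tk <- Td -> Ud
  P4: Tk <- Dz <- Vc -> Ud
  P5: Tk <- Dz -> Ud
The empty set is not sufficient: P1 (Tk <- Vc -> Dz -> Ud) has no collider blocking it and no conditioned non-collider, so it is open.
Try {Dz, Td, Vc}:
  P1: blocked at fork node Vc ∈ conditioning set.
  P2: blocked at fork node Vc ∈ conditioning set.
  P3: blocked at fork node Td ∈ conditioning set.
  P4: blocked at chain node Dz ∈ conditioning set.
  P5: blocked at fork node Dz ∈ conditioning set.
{Dz, Td, Vc} contains no descendant of Tk and blocks every backdoor path.
Every element of {Dz, Td, Vc} is needed (dropping Dz leaves P5 open; dropping Td leaves P3 open; dropping Vc leaves P2 open), so no proper subset is valid.
Among all size-3 subsets of the eligible variables, only {Dz, Td, Vc} blocks every backdoor path, so it is the unique smallest valid adjustment set.

{Dz, Td, Vc}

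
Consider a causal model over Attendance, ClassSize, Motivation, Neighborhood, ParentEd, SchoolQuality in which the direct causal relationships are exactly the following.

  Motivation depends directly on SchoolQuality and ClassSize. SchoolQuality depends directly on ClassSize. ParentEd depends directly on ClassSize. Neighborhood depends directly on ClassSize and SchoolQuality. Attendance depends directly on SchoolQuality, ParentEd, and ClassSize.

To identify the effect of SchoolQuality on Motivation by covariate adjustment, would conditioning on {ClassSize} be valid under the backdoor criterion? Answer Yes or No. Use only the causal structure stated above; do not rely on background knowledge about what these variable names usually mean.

Yes

Backdoor paths from SchoolQuality to Motivation (paths whose first edge points into SchoolQuality):
  P1: SchoolQuality <- ClassSize -> Motivation
Condition 1 (no descendant of SchoolQuality in the set): holds — descendants of SchoolQuality are {Attendance, Motivation, Neighborhood}; none are in {ClassSize}.
Condition 2 (every backdoor path blocked by {ClassSize}):
  P1: blocked at fork node ClassSize ∈ conditioning set.
{ClassSize} satisfies the backdoor criterion.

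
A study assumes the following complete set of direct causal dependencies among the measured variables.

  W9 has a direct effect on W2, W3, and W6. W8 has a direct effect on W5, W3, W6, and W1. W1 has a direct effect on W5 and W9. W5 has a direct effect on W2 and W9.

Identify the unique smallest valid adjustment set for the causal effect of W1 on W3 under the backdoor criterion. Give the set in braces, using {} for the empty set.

{W8}

Variables eligible for adjustment (non-descendants of W1, excluding W1 and W3): {W8}.
Backdoor paths from W1 to W3:
  P1: W1 <- W8 -> W5 -> W9 -> W3
  P2: W1 <- W8 -> W5 -> W2 <- W9 -> W3
  P3: W1 <- W8 -> W6 <- W9 -> W3
  P4: W1 <- W8 -> W3
The empty set is not sufficient: P1 (W1 <- W8 -> W5 -> W9 -> W3) has no collider blocking it and no conditioned non-collider, so it is open.
Try {W8}:
  P1: blocked at fork node W8 ∈ conditioning set.
  P2: blocked at fork node W8 ∈ conditioning set.
  P3: blocked at fork node W8 ∈ conditioning set.
  P4: blocked at fork node W8 ∈ conditioning set.
{W8} contains no descendant of W1 and blocks every backdoor path.
{W8} is the unique smallest valid adjustment set.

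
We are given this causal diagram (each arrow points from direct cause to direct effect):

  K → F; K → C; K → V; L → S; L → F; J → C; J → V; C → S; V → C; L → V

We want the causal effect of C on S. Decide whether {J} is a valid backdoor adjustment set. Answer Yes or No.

Backdoor paths from C to S (paths whose first edge points into C):
  P1: C <- K -> F <- L -> S
  P2: C <- K -> V <- L -> S
  P3: C <- J -> V <- L -> S
  P4: C <- J -> V <- K -> F <- L -> S
  P5: C <- V <- L -> S
  P6: C <- V <- K -> F <- L -> S
Condition 1 (no descendant of C in the set): holds — descendants of C are {S}; none are in {J}.
Condition 2 (every backdoor path blocked by {J}):
  P1: blocked at collider F (neither it nor any descendant is in the conditioning set).
  P2: blocked at collider V (neither it nor any descendant is in the conditioning set).
  P3: blocked at fork node J ∈ conditioning set.
  P4: blocked at fork node J ∈ conditioning set.
  P5: open — no interior node is in the conditioning set.
  P6: blocked at collider F (neither it nor any descendant is in the conditioning set).
{J} does not satisfy the backdoor criterion.

No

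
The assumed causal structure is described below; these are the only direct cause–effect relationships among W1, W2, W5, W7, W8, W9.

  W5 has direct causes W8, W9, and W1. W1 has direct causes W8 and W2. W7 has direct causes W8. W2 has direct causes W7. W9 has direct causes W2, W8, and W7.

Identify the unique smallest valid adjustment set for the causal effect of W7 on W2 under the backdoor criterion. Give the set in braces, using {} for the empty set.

{}

Variables eligible for adjustment (non-descendants of W7, excluding W7 and W2): {W8}.
Backdoor paths from W7 to W2:
  P1: W7 <- W8 -> W9 <- W2
  P2: W7 <- W8 -> W9 -> W5 <- W1 <- W2
  P3: W7 <- W8 -> W1 <- W2
  P4: W7 <- W8 -> W1 -> W5 <- W9 <- W2
  P5: W7 <- W8 -> W5 <- W9 <- W2
  P6: W7 <- W8 -> W5 <- W1 <- W2
Each backdoor path contains an unconditioned collider, so every path is already blocked with the empty conditioning set:
  P1: blocked at collider W9 (neither it nor any descendant is in the conditioning set).
  P2: blocked at collider W5 (neither it nor any descendant is in the conditioning set).
  P3: blocked at collider W1 (neither it nor any descendant is in the conditioning set).
  P4: blocked at collider W5 (neither it nor any descendant is in the conditioning set).
  P5: blocked at collider W5 (neither it nor any descendant is in the conditioning set).
  P6: blocked at collider W5 (neither it nor any descendant is in the conditioning set).
The empty set is therefore the unique smallest valid set.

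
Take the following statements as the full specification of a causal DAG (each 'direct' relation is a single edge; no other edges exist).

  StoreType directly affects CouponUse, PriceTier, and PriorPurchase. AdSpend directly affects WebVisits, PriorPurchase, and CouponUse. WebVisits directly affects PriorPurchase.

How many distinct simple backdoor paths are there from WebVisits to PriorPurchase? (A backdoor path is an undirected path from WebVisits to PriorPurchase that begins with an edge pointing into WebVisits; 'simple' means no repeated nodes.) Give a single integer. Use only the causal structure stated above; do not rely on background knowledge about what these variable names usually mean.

A backdoor path from WebVisits to PriorPurchase is any simple undirected path whose first edge points into WebVisits (i.e. leaves WebVisits via a parent).
Parents of WebVisits: {AdSpend}.
Enumerating:
  P1: WebVisits <- AdSpend -> PriorPurchase
  P2: WebVisits <- AdSpend -> CouponUse <- StoreType -> PriorPurchase
That exhausts the simple backdoor paths. Count: 2.

2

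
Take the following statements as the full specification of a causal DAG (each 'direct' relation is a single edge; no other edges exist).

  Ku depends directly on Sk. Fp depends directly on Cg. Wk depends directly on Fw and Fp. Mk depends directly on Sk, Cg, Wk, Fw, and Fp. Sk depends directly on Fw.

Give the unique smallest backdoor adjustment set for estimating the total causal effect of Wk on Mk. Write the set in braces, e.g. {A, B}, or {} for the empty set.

Variables eligible for adjustment (non-descendants of Wk, excluding Wk and Mk): {Cg, Fp, Fw, Ku, Sk}.
Backdoor paths from Wk to Mk:
  P1: Wk <- Fw -> Sk -> Mk
  P2: Wk <- Fw -> Mk
  P3: Wk <- Fp <- Cg -> Mk
  P4: Wk <- Fp -> Mk
The empty set is not sufficient: P1 (Wk <- Fw -> Sk -> Mk) has no collider blocking it and no conditioned non-collider, so it is open.
Try {Fp, Fw}:
  P1: blocked at fork node Fw ∈ conditioning set.
  P2: blocked at fork node Fw ∈ conditioning set.
  P3: blocked at chain node Fp ∈ conditioning set.
  P4: blocked at fork node Fp ∈ conditioning set.
{Fp, Fw} contains no descendant of Wk and blocks every backdoor path.
Every element of {Fp, Fw} is needed (dropping Fp leaves P3 open; dropping Fw leaves P1 open), so no proper subset is valid.
Among all size-2 subsets of the eligible variables, only {Fp, Fw} blocks every backdoor path, so it is the unique smallest valid adjustment set.

{Fp, Fw}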